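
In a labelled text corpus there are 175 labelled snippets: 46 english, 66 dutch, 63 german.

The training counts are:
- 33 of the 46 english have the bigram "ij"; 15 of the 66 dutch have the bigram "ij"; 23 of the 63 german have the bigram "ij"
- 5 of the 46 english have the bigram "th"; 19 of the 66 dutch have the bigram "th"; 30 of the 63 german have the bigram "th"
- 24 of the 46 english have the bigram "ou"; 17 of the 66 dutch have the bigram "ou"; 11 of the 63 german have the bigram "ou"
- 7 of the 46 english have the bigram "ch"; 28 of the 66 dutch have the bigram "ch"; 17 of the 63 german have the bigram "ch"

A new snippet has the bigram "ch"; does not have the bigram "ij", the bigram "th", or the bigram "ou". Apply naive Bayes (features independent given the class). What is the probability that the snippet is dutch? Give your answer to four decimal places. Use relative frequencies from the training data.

english: (46/175) × (13/46) × (41/46) × (22/46) × (7/46) ≈ 0.00481877
dutch: (66/175) × (51/66) × (47/66) × (49/66) × (28/66) ≈ 0.0653661
german: (63/175) × (40/63) × (33/63) × (52/63) × (17/63) ≈ 0.0266665
P(dutch | x) = 0.0653661 / 0.09685137 ≈ 0.6749

0.6749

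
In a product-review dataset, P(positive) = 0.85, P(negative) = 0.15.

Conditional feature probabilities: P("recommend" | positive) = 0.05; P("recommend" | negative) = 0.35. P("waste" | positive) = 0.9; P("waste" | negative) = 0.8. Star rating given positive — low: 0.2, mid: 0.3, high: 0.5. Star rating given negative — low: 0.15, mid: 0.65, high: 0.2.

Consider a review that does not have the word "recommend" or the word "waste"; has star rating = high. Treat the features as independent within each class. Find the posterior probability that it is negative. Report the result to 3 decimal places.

positive: 0.85 × (1−0.05) × (1−0.9) × 0.5 = 0.040375
negative: 0.15 × (1−0.35) × (1−0.8) × 0.2 = 0.0039
P(negative | x) = 0.0039 / 0.044275 ≈ 0.088

0.088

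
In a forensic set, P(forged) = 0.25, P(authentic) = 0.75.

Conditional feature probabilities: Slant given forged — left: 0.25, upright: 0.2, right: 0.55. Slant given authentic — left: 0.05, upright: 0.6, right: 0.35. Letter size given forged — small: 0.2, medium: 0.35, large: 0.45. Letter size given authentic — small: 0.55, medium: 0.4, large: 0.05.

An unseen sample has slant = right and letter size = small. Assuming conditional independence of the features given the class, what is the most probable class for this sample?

authentic

forged: 0.25 × 0.55 × 0.2 = 0.0275
authentic: 0.75 × 0.35 × 0.55 = 0.144375
Highest score → authentic.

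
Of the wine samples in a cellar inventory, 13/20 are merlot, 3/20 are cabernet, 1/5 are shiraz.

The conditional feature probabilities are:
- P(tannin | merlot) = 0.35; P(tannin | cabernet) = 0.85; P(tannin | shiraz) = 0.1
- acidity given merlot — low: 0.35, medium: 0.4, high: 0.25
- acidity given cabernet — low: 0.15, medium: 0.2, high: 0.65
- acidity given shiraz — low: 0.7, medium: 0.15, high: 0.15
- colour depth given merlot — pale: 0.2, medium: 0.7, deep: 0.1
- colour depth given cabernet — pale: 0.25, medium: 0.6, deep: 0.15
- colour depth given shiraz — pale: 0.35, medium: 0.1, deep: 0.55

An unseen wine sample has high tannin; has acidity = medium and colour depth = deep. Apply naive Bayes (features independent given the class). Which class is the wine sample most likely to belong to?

merlot

merlot: 0.65 × 0.35 × 0.4 × 0.1 = 0.0091
cabernet: 0.15 × 0.85 × 0.2 × 0.15 = 0.003825
shiraz: 0.2 × 0.1 × 0.15 × 0.55 = 0.00165
Highest score → merlot.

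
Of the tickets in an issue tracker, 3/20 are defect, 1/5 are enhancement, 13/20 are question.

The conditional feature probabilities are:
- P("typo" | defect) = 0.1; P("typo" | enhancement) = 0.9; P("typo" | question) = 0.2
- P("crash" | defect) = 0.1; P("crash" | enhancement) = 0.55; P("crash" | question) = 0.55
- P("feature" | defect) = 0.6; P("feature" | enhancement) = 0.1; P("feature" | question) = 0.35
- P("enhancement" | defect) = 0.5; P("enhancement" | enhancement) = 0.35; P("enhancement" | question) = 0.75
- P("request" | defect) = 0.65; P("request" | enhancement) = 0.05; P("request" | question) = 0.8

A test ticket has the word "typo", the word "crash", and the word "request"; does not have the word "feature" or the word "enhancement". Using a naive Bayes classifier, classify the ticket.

defect: 0.15 × 0.1 × 0.1 × (1−0.6) × (1−0.5) × 0.65 = 0.000195
enhancement: 0.2 × 0.9 × 0.55 × (1−0.1) × (1−0.35) × 0.05 = 0.00289575
question: 0.65 × 0.2 × 0.55 × (1−0.35) × (1−0.75) × 0.8 = 0.009295
Highest score → question.

question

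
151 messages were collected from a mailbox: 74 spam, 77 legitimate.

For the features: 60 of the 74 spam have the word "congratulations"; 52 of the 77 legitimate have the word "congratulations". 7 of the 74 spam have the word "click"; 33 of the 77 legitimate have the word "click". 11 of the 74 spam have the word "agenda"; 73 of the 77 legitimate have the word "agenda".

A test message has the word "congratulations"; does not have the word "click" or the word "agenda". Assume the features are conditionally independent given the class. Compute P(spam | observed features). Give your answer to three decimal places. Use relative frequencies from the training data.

0.968

spam: (74/151) × (60/74) × (67/74) × (63/74) ≈ 0.306285
legitimate: (77/151) × (52/77) × (44/77) × (4/77) ≈ 0.0102225
P(spam | x) = 0.306285 / 0.3165075 ≈ 0.968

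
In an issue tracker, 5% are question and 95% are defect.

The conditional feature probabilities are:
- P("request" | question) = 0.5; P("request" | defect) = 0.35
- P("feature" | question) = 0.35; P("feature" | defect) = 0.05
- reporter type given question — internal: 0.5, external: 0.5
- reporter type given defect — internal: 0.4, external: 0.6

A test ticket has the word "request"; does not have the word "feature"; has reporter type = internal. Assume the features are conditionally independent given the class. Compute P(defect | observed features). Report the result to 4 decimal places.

0.9396

question: 0.05 × 0.5 × (1−0.35) × 0.5 = 0.008125
defect: 0.95 × 0.35 × (1−0.05) × 0.4 = 0.12635
P(defect | x) = 0.12635 / 0.134475 ≈ 0.9396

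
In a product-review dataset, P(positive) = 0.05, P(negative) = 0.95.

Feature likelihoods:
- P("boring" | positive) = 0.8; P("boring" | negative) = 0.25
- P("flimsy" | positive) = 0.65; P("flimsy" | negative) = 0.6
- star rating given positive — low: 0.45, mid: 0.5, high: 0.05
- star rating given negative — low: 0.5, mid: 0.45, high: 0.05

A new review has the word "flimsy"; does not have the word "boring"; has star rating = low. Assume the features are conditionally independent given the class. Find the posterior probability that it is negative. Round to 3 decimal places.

positive: 0.05 × (1−0.8) × 0.65 × 0.45 = 0.002925
negative: 0.95 × (1−0.25) × 0.6 × 0.5 = 0.21375
P(negative | x) = 0.21375 / 0.216675 ≈ 0.987

0.987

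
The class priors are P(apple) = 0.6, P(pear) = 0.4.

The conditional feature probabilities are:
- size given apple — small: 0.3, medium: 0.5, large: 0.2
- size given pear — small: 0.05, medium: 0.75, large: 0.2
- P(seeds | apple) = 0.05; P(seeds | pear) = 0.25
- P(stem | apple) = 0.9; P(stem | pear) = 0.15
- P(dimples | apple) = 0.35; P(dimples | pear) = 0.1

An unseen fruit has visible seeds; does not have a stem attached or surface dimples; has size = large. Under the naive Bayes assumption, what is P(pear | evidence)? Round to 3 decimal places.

apple: 0.6 × 0.2 × 0.05 × (1−0.9) × (1−0.35) = 0.00039
pear: 0.4 × 0.2 × 0.25 × (1−0.15) × (1−0.1) = 0.0153
P(pear | x) = 0.0153 / 0.01569 ≈ 0.975

0.975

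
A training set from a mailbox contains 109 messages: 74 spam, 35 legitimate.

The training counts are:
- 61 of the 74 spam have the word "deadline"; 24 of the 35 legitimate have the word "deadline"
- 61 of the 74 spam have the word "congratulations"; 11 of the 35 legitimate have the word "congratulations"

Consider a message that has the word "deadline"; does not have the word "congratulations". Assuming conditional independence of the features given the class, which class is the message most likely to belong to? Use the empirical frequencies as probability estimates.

spam: (74/109) × (61/74) × (13/74) ≈ 0.0983139
legitimate: (35/109) × (24/35) × (24/35) ≈ 0.150983
Highest score → legitimate.

legitimate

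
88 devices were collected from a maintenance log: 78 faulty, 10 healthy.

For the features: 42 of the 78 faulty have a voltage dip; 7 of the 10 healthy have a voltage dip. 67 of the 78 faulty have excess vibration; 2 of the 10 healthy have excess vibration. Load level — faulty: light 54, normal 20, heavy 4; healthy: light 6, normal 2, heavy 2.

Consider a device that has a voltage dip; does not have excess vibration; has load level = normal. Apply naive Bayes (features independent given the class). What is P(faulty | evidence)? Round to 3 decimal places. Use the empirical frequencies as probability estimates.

faulty: (78/88) × (42/78) × (11/78) × (20/78) ≈ 0.0172584
healthy: (10/88) × (7/10) × (8/10) × (2/10) ≈ 0.0127273
P(faulty | x) = 0.0172584 / 0.0299857 ≈ 0.576

0.576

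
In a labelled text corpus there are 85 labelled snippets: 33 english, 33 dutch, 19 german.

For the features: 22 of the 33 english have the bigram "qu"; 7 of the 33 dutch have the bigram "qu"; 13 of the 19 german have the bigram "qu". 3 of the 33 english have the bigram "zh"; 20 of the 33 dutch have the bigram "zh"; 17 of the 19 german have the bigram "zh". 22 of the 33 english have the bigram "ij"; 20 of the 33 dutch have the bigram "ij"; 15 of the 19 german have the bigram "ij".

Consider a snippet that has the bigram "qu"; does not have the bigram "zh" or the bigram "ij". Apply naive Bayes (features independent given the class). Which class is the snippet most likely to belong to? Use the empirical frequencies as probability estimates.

english: (33/85) × (22/33) × (30/33) × (11/33) ≈ 0.0784314
dutch: (33/85) × (7/33) × (13/33) × (13/33) ≈ 0.0127802
german: (19/85) × (13/19) × (2/19) × (4/19) ≈ 0.00338928
Highest score → english.

english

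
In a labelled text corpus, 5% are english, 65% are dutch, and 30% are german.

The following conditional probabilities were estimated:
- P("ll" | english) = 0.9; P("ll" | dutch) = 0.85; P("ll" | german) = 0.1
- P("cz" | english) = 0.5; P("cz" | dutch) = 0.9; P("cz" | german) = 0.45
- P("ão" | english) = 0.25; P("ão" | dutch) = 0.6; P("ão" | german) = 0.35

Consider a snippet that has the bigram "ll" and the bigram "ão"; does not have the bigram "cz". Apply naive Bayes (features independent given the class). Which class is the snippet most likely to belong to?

dutch

english: 0.05 × 0.9 × (1−0.5) × 0.25 = 0.005625
dutch: 0.65 × 0.85 × (1−0.9) × 0.6 = 0.03315
german: 0.3 × 0.1 × (1−0.45) × 0.35 = 0.005775
Highest score → dutch.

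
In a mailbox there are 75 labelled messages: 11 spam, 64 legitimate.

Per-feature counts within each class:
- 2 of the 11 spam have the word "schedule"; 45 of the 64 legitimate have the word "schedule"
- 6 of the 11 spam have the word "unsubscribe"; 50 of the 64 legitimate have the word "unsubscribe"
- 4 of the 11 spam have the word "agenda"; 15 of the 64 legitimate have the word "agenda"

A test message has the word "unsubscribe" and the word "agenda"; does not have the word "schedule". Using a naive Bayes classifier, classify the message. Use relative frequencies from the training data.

legitimate

spam: (11/75) × (9/11) × (6/11) × (4/11) ≈ 0.0238017
legitimate: (64/75) × (19/64) × (50/64) × (15/64) = 0.04638671875
Highest score → legitimate.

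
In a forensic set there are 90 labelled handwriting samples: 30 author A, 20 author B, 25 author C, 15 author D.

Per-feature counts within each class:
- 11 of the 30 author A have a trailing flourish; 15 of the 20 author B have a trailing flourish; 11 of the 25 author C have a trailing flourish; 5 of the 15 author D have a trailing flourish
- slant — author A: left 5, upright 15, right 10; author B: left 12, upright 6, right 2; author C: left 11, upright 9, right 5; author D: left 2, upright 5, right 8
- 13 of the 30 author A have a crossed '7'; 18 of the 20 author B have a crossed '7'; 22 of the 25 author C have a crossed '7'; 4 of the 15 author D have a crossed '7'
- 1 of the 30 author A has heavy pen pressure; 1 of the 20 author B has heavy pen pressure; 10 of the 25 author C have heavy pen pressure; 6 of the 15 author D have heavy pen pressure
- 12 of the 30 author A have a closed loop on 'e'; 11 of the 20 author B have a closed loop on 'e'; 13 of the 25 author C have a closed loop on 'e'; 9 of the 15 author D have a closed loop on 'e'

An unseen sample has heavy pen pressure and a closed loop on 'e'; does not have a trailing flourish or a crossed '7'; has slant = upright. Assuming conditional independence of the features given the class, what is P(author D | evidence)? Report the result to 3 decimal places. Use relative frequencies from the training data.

author A: (30/90) × (19/30) × (15/30) × (17/30) × (1/30) × (12/30) ≈ 0.000797531
author B: (20/90) × (5/20) × (6/20) × (2/20) × (1/20) × (11/20) ≈ 0.0000458333
author C: (25/90) × (14/25) × (9/25) × (3/25) × (10/25) × (13/25) = 0.00139776
author D: (15/90) × (10/15) × (5/15) × (11/15) × (6/15) × (9/15) ≈ 0.00651852
P(author D | x) = 0.00651852 / 0.0087596443 ≈ 0.744

0.744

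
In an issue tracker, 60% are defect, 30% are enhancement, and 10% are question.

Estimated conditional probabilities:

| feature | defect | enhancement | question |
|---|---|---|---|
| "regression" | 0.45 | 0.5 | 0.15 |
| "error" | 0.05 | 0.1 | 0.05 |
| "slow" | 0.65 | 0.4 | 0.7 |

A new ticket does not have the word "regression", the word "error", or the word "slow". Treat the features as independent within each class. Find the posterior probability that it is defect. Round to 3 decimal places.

defect: 0.6 × (1−0.45) × (1−0.05) × (1−0.65) = 0.109725
enhancement: 0.3 × (1−0.5) × (1−0.1) × (1−0.4) = 0.081
question: 0.1 × (1−0.15) × (1−0.05) × (1−0.7) = 0.024225
P(defect | x) = 0.109725 / 0.21495 ≈ 0.510

0.510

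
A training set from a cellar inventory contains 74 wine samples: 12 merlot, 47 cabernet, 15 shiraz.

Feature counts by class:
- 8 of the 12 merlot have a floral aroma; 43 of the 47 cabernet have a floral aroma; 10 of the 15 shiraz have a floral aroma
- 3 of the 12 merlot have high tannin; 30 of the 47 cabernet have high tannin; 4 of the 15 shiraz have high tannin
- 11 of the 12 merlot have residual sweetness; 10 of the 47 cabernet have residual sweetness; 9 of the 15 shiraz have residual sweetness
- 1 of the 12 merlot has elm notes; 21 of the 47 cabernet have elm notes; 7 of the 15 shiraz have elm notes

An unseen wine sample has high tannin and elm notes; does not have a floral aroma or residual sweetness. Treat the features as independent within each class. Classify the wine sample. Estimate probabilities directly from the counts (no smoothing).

cabernet

merlot: (12/74) × (4/12) × (3/12) × (1/12) × (1/12) ≈ 0.0000938438
cabernet: (47/74) × (4/47) × (30/47) × (37/47) × (21/47) ≈ 0.012136
shiraz: (15/74) × (5/15) × (4/15) × (6/15) × (7/15) ≈ 0.00336336
Highest score → cabernet.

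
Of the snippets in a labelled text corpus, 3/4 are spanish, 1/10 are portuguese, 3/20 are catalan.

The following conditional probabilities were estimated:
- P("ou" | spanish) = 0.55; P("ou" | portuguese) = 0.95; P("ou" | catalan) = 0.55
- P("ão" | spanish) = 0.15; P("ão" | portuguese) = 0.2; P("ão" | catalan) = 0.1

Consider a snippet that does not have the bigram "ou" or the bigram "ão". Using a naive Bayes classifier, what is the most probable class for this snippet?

spanish: 0.75 × (1−0.55) × (1−0.15) = 0.286875
portuguese: 0.1 × (1−0.95) × (1−0.2) = 0.004
catalan: 0.15 × (1−0.55) × (1−0.1) = 0.06075
Highest score → spanish.

spanish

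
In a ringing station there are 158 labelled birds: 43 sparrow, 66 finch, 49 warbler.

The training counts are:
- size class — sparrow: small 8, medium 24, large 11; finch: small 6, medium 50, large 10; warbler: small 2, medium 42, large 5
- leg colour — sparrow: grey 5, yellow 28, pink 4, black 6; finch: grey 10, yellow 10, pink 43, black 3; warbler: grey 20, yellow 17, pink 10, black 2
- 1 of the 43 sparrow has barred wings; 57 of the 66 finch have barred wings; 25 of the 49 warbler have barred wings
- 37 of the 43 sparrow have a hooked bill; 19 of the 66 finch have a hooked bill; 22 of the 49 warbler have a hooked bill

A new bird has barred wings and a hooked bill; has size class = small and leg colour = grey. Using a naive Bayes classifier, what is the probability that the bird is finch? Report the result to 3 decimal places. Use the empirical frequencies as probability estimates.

0.524

sparrow: (43/158) × (8/43) × (5/43) × (1/43) × (37/43) ≈ 0.000117815
finch: (66/158) × (6/66) × (10/66) × (57/66) × (19/66) ≈ 0.00143051
warbler: (49/158) × (2/49) × (20/49) × (25/49) × (22/49) ≈ 0.00118352
P(finch | x) = 0.00143051 / 0.002731845 ≈ 0.524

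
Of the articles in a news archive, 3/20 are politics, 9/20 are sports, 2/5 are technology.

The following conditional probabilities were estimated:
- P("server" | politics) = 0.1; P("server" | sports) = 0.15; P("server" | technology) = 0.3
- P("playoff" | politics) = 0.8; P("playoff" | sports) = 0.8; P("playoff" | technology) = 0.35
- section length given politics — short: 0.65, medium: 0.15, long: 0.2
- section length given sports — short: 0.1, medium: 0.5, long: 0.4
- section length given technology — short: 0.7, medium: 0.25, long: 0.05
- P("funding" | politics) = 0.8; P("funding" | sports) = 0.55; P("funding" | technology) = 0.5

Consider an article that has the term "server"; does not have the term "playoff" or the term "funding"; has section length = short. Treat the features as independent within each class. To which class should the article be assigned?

politics: 0.15 × 0.1 × (1−0.8) × 0.65 × (1−0.8) = 0.00039
sports: 0.45 × 0.15 × (1−0.8) × 0.1 × (1−0.55) = 0.0006075
technology: 0.4 × 0.3 × (1−0.35) × 0.7 × (1−0.5) = 0.0273
Highest score → technology.

technology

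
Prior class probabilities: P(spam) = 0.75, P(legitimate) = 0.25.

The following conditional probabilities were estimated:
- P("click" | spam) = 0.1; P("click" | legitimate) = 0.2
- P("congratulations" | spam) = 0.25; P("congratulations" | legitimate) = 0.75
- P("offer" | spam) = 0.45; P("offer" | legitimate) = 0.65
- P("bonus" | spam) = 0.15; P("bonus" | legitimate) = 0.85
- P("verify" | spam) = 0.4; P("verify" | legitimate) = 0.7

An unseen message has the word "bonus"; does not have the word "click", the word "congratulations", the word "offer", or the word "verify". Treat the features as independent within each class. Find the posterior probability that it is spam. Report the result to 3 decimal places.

spam: 0.75 × (1−0.1) × (1−0.25) × (1−0.45) × 0.15 × (1−0.4) = 0.025059375
legitimate: 0.25 × (1−0.2) × (1−0.75) × (1−0.65) × 0.85 × (1−0.7) = 0.0044625
P(spam | x) = 0.025059375 / 0.029521875 ≈ 0.849

0.849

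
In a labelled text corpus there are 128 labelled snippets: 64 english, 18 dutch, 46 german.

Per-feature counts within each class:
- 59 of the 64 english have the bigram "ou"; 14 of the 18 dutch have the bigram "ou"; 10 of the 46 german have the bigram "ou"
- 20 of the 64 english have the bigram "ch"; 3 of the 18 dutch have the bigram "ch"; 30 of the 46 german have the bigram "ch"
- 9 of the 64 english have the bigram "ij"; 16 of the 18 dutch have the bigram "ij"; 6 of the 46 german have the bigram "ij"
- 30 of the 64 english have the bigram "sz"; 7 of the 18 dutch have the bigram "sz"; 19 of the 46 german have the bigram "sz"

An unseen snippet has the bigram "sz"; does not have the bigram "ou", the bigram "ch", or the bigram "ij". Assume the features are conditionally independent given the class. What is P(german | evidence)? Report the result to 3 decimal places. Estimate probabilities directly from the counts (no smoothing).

0.746

english: (64/128) × (5/64) × (44/64) × (55/64) × (30/64) = 0.0108182430267333984375
dutch: (18/128) × (4/18) × (15/18) × (2/18) × (7/18) ≈ 0.00112526
german: (46/128) × (36/46) × (16/46) × (40/46) × (19/46) ≈ 0.035136
P(german | x) = 0.035136 / 0.0470795030267333984375 ≈ 0.746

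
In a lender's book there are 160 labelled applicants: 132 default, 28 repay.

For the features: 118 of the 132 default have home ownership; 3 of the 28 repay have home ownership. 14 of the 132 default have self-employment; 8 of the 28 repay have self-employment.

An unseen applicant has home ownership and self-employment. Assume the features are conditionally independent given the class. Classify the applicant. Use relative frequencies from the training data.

default: (132/160) × (118/132) × (14/132) ≈ 0.0782197
repay: (28/160) × (3/28) × (8/28) ≈ 0.00535714
Highest score → default.

default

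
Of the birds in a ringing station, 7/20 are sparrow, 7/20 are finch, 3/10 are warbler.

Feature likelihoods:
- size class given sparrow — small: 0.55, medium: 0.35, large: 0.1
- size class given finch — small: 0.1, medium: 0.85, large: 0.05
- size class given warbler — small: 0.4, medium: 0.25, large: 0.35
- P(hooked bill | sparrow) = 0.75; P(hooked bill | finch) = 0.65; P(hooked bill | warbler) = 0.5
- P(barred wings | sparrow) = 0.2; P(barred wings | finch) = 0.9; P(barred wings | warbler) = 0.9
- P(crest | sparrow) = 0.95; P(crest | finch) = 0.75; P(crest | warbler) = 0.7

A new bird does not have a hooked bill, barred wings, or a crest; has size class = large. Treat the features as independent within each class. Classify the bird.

sparrow: 0.35 × 0.1 × (1−0.75) × (1−0.2) × (1−0.95) = 0.00035
finch: 0.35 × 0.05 × (1−0.65) × (1−0.9) × (1−0.75) = 0.000153125
warbler: 0.3 × 0.35 × (1−0.5) × (1−0.9) × (1−0.7) = 0.001575
Highest score → warbler.

warbler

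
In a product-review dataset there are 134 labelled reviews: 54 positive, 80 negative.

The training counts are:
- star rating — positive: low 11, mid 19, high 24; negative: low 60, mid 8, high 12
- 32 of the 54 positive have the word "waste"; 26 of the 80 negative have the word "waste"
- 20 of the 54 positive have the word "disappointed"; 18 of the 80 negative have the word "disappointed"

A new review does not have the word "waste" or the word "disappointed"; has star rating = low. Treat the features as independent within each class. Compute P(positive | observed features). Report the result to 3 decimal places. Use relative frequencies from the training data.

positive: (54/134) × (11/54) × (22/54) × (34/54) ≈ 0.0210573
negative: (80/134) × (60/80) × (54/80) × (62/80) ≈ 0.234235
P(positive | x) = 0.0210573 / 0.2552923 ≈ 0.082

0.082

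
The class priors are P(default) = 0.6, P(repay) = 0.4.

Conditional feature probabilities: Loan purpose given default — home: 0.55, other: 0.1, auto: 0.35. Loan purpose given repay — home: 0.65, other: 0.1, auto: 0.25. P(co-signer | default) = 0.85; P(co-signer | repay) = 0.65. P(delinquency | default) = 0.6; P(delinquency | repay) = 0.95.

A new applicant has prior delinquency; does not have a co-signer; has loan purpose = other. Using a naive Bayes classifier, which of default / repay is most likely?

repay

default: 0.6 × 0.1 × (1−0.85) × 0.6 = 0.0054
repay: 0.4 × 0.1 × (1−0.65) × 0.95 = 0.0133
Highest score → repay.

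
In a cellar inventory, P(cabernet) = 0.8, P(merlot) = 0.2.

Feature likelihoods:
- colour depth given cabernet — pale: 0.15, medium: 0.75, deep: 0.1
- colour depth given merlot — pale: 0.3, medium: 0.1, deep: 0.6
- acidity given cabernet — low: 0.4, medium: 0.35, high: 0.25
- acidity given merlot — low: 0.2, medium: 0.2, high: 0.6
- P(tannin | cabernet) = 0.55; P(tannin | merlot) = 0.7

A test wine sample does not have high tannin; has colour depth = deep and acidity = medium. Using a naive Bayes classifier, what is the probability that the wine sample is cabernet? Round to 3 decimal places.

0.636

cabernet: 0.8 × 0.1 × 0.35 × (1−0.55) = 0.0126
merlot: 0.2 × 0.6 × 0.2 × (1−0.7) = 0.0072
P(cabernet | x) = 0.0126 / 0.0198 ≈ 0.636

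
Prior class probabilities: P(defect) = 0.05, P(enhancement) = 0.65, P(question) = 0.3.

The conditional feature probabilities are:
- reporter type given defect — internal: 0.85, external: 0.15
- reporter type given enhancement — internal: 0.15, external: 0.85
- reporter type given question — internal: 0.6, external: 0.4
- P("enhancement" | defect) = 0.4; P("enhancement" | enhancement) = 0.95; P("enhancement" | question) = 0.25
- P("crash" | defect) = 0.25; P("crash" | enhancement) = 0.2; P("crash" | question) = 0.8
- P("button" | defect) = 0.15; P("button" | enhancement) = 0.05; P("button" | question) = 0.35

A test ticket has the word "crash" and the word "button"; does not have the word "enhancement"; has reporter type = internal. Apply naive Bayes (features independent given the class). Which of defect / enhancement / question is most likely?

question

defect: 0.05 × 0.85 × (1−0.4) × 0.25 × 0.15 = 0.00095625
enhancement: 0.65 × 0.15 × (1−0.95) × 0.2 × 0.05 = 0.00004875
question: 0.3 × 0.6 × (1−0.25) × 0.8 × 0.35 = 0.0378
Highest score → question.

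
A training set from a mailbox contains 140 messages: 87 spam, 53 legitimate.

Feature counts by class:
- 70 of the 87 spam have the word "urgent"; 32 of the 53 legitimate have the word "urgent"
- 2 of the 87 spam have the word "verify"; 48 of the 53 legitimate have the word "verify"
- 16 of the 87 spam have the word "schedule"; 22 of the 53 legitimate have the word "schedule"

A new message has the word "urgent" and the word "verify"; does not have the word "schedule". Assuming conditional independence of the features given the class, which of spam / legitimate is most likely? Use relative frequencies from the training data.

spam: (87/140) × (70/87) × (2/87) × (71/87) ≈ 0.00938037
legitimate: (53/140) × (32/53) × (48/53) × (31/53) ≈ 0.12108
Highest score → legitimate.

legitimate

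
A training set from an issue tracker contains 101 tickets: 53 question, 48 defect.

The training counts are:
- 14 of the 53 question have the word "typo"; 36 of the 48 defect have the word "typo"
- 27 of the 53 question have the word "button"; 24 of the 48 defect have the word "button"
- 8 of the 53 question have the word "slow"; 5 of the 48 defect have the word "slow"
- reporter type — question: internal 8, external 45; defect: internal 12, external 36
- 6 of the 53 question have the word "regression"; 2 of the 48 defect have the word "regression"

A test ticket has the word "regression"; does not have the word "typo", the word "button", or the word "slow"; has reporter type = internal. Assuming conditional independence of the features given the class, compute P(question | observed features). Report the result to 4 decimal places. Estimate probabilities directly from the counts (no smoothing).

0.8322

question: (53/101) × (39/53) × (26/53) × (45/53) × (8/53) × (6/53) ≈ 0.00274832
defect: (48/101) × (12/48) × (24/48) × (43/48) × (12/48) × (2/48) ≈ 0.000554352
P(question | x) = 0.00274832 / 0.003302672 ≈ 0.8322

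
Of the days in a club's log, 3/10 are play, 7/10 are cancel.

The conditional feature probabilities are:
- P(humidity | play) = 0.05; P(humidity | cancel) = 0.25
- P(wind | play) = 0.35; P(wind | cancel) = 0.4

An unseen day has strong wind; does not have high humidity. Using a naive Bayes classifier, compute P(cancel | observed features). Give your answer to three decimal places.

play: 0.3 × (1−0.05) × 0.35 = 0.09975
cancel: 0.7 × (1−0.25) × 0.4 = 0.21
P(cancel | x) = 0.21 / 0.30975 ≈ 0.678

0.678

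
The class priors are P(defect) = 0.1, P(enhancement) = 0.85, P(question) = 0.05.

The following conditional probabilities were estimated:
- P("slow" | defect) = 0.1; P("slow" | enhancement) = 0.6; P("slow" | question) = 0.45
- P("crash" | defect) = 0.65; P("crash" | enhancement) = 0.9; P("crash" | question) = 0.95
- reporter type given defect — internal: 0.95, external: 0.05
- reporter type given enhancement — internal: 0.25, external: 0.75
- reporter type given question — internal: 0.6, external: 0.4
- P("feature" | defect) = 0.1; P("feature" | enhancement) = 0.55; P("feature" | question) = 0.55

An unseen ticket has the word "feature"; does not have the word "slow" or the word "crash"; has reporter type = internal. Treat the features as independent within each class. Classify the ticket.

defect: 0.1 × (1−0.1) × (1−0.65) × 0.95 × 0.1 = 0.0029925
enhancement: 0.85 × (1−0.6) × (1−0.9) × 0.25 × 0.55 = 0.004675
question: 0.05 × (1−0.45) × (1−0.95) × 0.6 × 0.55 = 0.00045375
Highest score → enhancement.

enhancement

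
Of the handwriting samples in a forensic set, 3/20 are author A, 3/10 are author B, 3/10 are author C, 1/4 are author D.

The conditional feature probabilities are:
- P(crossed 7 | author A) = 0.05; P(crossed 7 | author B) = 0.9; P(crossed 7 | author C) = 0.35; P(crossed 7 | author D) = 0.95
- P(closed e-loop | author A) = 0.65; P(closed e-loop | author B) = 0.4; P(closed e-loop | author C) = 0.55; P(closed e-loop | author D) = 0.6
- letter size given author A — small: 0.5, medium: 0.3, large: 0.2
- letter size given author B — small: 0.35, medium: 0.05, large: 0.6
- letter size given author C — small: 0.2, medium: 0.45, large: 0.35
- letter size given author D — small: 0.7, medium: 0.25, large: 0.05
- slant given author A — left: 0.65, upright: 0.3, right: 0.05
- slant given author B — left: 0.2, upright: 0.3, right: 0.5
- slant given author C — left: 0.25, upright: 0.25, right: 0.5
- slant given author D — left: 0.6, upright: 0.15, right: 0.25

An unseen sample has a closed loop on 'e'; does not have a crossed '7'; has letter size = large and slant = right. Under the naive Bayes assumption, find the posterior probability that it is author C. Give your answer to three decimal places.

0.802

author A: 0.15 × (1−0.05) × 0.65 × 0.2 × 0.05 = 0.00092625
author B: 0.3 × (1−0.9) × 0.4 × 0.6 × 0.5 = 0.0036
author C: 0.3 × (1−0.35) × 0.55 × 0.35 × 0.5 = 0.01876875
author D: 0.25 × (1−0.95) × 0.6 × 0.05 × 0.25 = 0.00009375
P(author C | x) = 0.01876875 / 0.02338875 ≈ 0.802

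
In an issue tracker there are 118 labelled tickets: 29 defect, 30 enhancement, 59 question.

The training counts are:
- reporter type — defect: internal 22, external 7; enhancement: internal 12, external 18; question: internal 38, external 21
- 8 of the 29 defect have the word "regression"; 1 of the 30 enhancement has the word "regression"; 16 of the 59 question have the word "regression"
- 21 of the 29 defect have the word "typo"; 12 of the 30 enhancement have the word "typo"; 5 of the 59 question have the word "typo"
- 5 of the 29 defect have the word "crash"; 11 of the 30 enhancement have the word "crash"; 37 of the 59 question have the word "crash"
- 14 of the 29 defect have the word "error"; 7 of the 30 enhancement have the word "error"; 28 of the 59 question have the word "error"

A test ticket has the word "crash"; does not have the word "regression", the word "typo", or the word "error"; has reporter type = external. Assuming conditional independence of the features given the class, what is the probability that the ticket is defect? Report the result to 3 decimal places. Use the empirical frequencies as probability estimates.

defect: (29/118) × (7/29) × (21/29) × (8/29) × (5/29) × (15/29) ≈ 0.0010568
enhancement: (30/118) × (18/30) × (29/30) × (18/30) × (11/30) × (23/30) ≈ 0.0248712
question: (59/118) × (21/59) × (43/59) × (54/59) × (37/59) × (31/59) ≈ 0.039116
P(defect | x) = 0.0010568 / 0.065044 ≈ 0.016

0.016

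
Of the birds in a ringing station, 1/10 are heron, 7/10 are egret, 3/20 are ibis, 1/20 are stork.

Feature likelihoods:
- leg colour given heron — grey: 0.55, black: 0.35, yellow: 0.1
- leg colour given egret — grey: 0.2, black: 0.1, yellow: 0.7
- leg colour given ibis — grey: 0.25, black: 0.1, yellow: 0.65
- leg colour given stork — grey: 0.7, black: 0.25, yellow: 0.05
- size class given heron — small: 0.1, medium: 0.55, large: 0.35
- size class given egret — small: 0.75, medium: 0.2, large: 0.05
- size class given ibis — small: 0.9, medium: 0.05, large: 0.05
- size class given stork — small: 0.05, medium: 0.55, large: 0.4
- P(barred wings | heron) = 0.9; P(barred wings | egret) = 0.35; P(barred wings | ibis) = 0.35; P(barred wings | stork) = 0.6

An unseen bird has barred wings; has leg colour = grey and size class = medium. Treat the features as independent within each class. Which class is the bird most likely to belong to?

heron: 0.1 × 0.55 × 0.55 × 0.9 = 0.027225
egret: 0.7 × 0.2 × 0.2 × 0.35 = 0.0098
ibis: 0.15 × 0.25 × 0.05 × 0.35 = 0.00065625
stork: 0.05 × 0.7 × 0.55 × 0.6 = 0.01155
Highest score → heron.

heron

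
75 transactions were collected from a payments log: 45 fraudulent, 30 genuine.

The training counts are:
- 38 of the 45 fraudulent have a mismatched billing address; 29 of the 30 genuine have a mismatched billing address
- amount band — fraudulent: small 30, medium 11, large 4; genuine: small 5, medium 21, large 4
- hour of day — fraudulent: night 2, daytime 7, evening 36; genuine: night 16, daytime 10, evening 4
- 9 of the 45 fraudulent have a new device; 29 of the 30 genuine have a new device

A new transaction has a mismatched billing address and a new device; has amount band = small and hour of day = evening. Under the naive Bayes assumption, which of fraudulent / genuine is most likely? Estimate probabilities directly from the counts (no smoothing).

fraudulent

fraudulent: (45/75) × (38/45) × (30/45) × (36/45) × (9/45) ≈ 0.0540444
genuine: (30/75) × (29/30) × (5/30) × (4/30) × (29/30) ≈ 0.00830617
Highest score → fraudulent.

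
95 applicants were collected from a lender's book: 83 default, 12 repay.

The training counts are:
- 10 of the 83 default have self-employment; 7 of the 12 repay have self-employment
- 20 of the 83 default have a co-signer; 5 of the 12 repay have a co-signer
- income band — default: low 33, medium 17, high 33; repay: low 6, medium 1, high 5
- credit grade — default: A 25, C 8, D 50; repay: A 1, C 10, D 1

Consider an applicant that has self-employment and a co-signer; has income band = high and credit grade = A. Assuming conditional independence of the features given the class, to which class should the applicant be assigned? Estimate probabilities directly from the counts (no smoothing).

default

default: (83/95) × (10/83) × (20/83) × (33/83) × (25/83) ≈ 0.00303757
repay: (12/95) × (7/12) × (5/12) × (5/12) × (1/12) ≈ 0.00106603
Highest score → default.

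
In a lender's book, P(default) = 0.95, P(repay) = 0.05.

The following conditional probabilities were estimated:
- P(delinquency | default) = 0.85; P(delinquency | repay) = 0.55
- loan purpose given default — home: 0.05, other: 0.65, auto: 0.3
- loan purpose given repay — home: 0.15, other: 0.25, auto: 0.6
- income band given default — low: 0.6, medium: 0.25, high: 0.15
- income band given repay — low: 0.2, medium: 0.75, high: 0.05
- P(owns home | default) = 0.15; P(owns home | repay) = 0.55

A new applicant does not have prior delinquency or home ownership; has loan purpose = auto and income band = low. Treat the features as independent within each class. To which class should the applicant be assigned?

default: 0.95 × (1−0.85) × 0.3 × 0.6 × (1−0.15) = 0.0218025
repay: 0.05 × (1−0.55) × 0.6 × 0.2 × (1−0.55) = 0.001215
Highest score → default.

default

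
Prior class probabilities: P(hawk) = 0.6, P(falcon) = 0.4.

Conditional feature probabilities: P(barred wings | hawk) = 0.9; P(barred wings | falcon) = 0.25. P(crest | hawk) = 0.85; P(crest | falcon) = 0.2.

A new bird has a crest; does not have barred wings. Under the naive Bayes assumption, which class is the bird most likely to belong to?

hawk: 0.6 × (1−0.9) × 0.85 = 0.051
falcon: 0.4 × (1−0.25) × 0.2 = 0.06
Highest score → falcon.

falcon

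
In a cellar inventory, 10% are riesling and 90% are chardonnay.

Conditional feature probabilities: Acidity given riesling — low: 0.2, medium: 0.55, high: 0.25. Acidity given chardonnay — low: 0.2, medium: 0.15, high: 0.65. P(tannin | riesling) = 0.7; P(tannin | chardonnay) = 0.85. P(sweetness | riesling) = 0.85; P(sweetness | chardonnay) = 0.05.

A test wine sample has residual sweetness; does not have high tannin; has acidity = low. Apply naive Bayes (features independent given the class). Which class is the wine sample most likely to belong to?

riesling

riesling: 0.1 × 0.2 × (1−0.7) × 0.85 = 0.0051
chardonnay: 0.9 × 0.2 × (1−0.85) × 0.05 = 0.00135
Highest score → riesling.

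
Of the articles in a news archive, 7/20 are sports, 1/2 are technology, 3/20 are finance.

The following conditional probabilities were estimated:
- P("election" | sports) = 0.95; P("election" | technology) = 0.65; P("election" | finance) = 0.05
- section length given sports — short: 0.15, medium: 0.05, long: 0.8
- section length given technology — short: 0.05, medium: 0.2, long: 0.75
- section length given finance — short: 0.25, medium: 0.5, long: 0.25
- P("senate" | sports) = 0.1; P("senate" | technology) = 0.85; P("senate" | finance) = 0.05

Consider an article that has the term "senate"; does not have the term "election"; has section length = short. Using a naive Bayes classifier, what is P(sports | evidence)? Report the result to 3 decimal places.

sports: 0.35 × (1−0.95) × 0.15 × 0.1 = 0.0002625
technology: 0.5 × (1−0.65) × 0.05 × 0.85 = 0.0074375
finance: 0.15 × (1−0.05) × 0.25 × 0.05 = 0.00178125
P(sports | x) = 0.0002625 / 0.00948125 ≈ 0.028

0.028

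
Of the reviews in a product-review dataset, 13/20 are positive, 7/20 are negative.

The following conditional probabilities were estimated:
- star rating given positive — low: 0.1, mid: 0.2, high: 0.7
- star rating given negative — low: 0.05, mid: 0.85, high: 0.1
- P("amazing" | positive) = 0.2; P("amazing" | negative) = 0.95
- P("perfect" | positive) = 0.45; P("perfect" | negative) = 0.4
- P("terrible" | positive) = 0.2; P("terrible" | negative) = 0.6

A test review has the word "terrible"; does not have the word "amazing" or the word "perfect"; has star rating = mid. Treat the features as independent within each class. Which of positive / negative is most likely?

positive: 0.65 × 0.2 × (1−0.2) × (1−0.45) × 0.2 = 0.01144
negative: 0.35 × 0.85 × (1−0.95) × (1−0.4) × 0.6 = 0.005355
Highest score → positive.

positive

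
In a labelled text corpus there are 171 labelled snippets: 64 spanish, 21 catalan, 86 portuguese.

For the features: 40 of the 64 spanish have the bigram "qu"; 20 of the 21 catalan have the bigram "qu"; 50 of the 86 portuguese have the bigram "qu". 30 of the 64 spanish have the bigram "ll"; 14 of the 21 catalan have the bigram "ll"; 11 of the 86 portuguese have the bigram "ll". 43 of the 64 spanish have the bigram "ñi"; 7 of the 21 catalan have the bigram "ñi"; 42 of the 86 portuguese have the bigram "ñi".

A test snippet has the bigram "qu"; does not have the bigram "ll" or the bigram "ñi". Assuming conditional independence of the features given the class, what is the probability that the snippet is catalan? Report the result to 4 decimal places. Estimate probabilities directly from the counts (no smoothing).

0.1318

spanish: (64/171) × (40/64) × (34/64) × (21/64) ≈ 0.0407758
catalan: (21/171) × (20/21) × (7/21) × (14/21) ≈ 0.0259909
portuguese: (86/171) × (50/86) × (75/86) × (44/86) ≈ 0.130464
P(catalan | x) = 0.0259909 / 0.1972307 ≈ 0.1318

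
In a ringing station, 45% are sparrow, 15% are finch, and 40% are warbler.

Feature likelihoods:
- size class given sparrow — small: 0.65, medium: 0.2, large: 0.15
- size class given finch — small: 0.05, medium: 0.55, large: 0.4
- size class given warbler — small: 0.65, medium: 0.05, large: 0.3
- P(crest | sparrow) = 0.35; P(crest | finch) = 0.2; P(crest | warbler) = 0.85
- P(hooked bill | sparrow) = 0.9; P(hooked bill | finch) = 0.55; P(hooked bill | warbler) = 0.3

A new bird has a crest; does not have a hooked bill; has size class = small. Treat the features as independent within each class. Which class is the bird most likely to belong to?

sparrow: 0.45 × 0.65 × 0.35 × (1−0.9) = 0.0102375
finch: 0.15 × 0.05 × 0.2 × (1−0.55) = 0.000675
warbler: 0.4 × 0.65 × 0.85 × (1−0.3) = 0.1547
Highest score → warbler.

warbler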